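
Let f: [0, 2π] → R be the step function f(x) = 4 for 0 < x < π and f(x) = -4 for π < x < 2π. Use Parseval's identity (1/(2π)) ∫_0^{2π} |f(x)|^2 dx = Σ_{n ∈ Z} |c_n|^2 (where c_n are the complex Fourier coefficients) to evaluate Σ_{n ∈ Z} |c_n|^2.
Σ |c_n|^2 = 16

Parseval equates the L^2 energy of f (normalised by 1/(2π)) with the ℓ^2 sum of its Fourier coefficients: (1/(2π)) ∫_0^{2π} |f|^2 = Σ |c_n|^2.
Compute the left side: (1/(2π)) [∫_0^π 4^2 dx + ∫_π^{2π} (-4)^2 dx] = (1/(2π)) · (16π + 16π) = (16 + 16)/2 = 16.
So Σ_{n ∈ Z} |c_n|^2 = 16.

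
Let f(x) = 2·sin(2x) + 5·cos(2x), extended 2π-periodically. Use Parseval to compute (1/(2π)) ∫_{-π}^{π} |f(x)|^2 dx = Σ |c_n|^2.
Σ |c_n|^2 = 29/2

Expand |f|^2 and use orthogonality of {sin(nx), cos(mx)} on [-π, π]:
  ∫_{-π}^{π} sin(nx)^2 dx = π, ∫ cos(mx)^2 dx = π, and cross terms integrate to 0.
So ∫_{-π}^{π} f(x)^2 dx = 2^2 · π + 5^2 · π = (4 + 25)π.
Divide by 2π: (4 + 25)/2 = 29/2.
By Parseval, this equals Σ |c_n|^2.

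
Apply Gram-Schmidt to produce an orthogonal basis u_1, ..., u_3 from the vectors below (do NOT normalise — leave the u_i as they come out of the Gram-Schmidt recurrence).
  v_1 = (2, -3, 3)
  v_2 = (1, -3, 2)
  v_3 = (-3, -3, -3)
Orthogonal basis:
  u_1 = (2, -3, 3)
  u_2 = (-6/11, -15/22, -7/22)
  u_3 = (9/19, -3/19, -9/19)

Apply the Gram-Schmidt recurrence
  u_1 = v_1
  u_i = v_i − Σ_{j<i} ((v_i · u_j) / (u_j · u_j)) · u_j.

Step by step this gives:
  u_1 = (2, -3, 3)
  u_2 = (-6/11, -15/22, -7/22)
  u_3 = (9/19, -3/19, -9/19)

Orthogonality check:
  u_2 · u_1 = 0 (should be 0)
  u_3 · u_1 = 0 (should be 0)
  u_3 · u_2 = 0 (should be 0)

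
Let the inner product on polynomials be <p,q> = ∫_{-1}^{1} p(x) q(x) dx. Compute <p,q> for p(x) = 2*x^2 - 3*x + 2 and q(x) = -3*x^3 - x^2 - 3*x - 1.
<p,q> = 32/15

Expand the product: p(x)·q(x) = -6*x^5 + 7*x^4 - 9*x^3 + 5*x^2 - 3*x - 2.
∫_{-1}^{1} of each monomial x^k gives [2/(k+1) if k even, 0 if k odd]. Integrating term-by-term (or equivalently evaluating the antiderivative F(x) = -x^6 + 7*x^5/5 - 9*x^4/4 + 5*x^3/3 - 3*x^2/2 - 2*x at the endpoints):
  F(1) − F(−1) = -221/60 − (-349/60) = 32/15.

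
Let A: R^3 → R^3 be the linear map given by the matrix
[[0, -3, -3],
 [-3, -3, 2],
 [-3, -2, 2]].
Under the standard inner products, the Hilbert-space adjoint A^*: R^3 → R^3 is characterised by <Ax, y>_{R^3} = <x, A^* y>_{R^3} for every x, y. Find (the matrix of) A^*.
A^* = A^T =
[[0, -3, -3],
 [-3, -3, -2],
 [-3, 2, 2]]

For real matrices with standard dot products, the defining identity <Ax, y> = <x, A^* y> gives (Ax)^T y = x^T (A^*) y, i.e. x^T A^T y = x^T (A^*) y. Since this holds for all x, y, we must have A^* = A^T. Therefore
A^* =
[[0, -3, -3],
 [-3, -3, -2],
 [-3, 2, 2]].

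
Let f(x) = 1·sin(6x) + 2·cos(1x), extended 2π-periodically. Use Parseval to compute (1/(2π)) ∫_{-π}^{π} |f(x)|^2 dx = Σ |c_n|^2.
Σ |c_n|^2 = 5/2

Expand |f|^2 and use orthogonality of {sin(nx), cos(mx)} on [-π, π]:
  ∫_{-π}^{π} sin(nx)^2 dx = π, ∫ cos(mx)^2 dx = π, and cross terms integrate to 0.
So ∫_{-π}^{π} f(x)^2 dx = 1^2 · π + 2^2 · π = (1 + 4)π.
Divide by 2π: (1 + 4)/2 = 5/2.
By Parseval, this equals Σ |c_n|^2.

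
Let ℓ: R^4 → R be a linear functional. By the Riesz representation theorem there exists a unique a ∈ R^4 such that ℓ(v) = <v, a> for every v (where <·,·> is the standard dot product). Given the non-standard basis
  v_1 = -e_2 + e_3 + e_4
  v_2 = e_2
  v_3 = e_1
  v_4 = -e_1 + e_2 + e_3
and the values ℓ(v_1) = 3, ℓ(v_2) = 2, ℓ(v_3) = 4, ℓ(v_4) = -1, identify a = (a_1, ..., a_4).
a = (4, 2, 1, 4)

Write a = (a_1, ..., a_4) in the standard basis. For each basis vector v_i, ℓ(v_i) = <v_i, a> is a linear equation in the a_j's. Collect the n equations into a matrix system V a = ℓ, where row i of V is v_i (expressed in the standard basis). Since V is invertible (lower-triangular with 1s on the diagonal, up to permutation), solve by back-substitution:
  V =
[[0, -1, 1, 1],
 [0, 1, 0, 0],
 [1, 0, 0, 0],
 [-1, 1, 1, 0]]
  V a = (3, 2, 4, -1)
Solving gives a = (4, 2, 1, 4).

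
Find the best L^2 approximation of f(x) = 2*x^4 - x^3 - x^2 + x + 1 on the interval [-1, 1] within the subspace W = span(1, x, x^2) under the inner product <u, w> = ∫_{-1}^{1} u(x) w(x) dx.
g(x) = 5*x^2/7 + 2*x/5 + 29/35

The best approximation g ∈ W is the orthogonal projection of f onto W. Writing g = a_0 + a_1 x + a_2 x^2, the coefficients solve the normal equations G · a = b where
  G_{ij} = <φ_i, φ_j> and b_i = <f, φ_i>, with φ_0 = 1, φ_1 = x, φ_2 = x^2.
G =
  [2, 0, 2/3]
  [0, 2/3, 0]
  [2/3, 0, 2/5],
b = (32/15, 4/15, 88/105).
Solving gives a_0 = 29/35, a_1 = 2/5, a_2 = 5/7, so
  g(x) = 5*x^2/7 + 2*x/5 + 29/35.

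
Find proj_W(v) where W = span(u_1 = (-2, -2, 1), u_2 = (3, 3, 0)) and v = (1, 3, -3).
proj_W(v) = (2, 2, -3)

Set up U = [u_1 | ... | u_2] ∈ R^(3×2). The projector onto W = col(U) is P = U (U^T U)^(-1) U^T.
Compute U^T U =
  [9, -12]
  [-12, 18],
and U^T v = (-11, 12).
Solve U^T U · c = U^T v for the coefficients: c = (-3, -4/3). The projection is proj_W(v) = U c.
Check: (v - proj_W(v)) · u_1 = 0  (should be 0).
Check: (v - proj_W(v)) · u_2 = 0  (should be 0).
Result: proj_W(v) = (2, 2, -3).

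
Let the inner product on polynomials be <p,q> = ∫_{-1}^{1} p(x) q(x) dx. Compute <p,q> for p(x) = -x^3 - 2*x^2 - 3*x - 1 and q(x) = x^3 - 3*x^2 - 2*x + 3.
<p,q> = -16/7

Expand the product: p(x)·q(x) = -x^6 + x^5 + 5*x^4 + 9*x^3 + 3*x^2 - 7*x - 3.
∫_{-1}^{1} of each monomial x^k gives [2/(k+1) if k even, 0 if k odd]. Integrating term-by-term (or equivalently evaluating the antiderivative F(x) = -x^7/7 + x^6/6 + x^5 + 9*x^4/4 + x^3 - 7*x^2/2 - 3*x at the endpoints):
  F(1) − F(−1) = -187/84 − (5/84) = -16/7.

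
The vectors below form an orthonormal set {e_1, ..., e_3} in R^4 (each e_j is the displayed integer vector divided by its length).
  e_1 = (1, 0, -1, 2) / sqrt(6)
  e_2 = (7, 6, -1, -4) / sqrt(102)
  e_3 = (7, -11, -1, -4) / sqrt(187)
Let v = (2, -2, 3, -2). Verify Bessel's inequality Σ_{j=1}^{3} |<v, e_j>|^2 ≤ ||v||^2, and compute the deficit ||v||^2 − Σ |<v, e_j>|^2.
Σ |<v, e_j>|^2 = 150/11; ||v||^2 = 21; deficit = 81/11

Write each e_j = u_j / sqrt(<u_j, u_j>) where u_j is the displayed integer vector. Then <v, e_j> = <v, u_j> / sqrt(<u_j, u_j>), so |<v, e_j>|^2 = <v, u_j>^2 / <u_j, u_j>.
Coefficients: <v, e_1> = -5/sqrt(6), <v, e_2> = 7/sqrt(102), <v, e_3> = 41/sqrt(187).
Square and sum: Σ |<v, e_j>|^2 = 150/11.
Compute ||v||^2 = v·v = 21.
Deficit = 21 − 150/11 = 81/11 ≥ 0, confirming Bessel's inequality. (The deficit equals ||v − Σ <v,e_j> e_j||^2, the squared distance from v to span{e_j}.)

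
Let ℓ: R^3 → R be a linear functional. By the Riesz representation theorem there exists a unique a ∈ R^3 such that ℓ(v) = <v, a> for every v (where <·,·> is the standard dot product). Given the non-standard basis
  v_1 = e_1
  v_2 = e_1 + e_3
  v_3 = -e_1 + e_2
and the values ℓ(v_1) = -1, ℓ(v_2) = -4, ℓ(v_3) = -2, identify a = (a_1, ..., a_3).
a = (-1, -3, -3)

Write a = (a_1, ..., a_3) in the standard basis. For each basis vector v_i, ℓ(v_i) = <v_i, a> is a linear equation in the a_j's. Collect the n equations into a matrix system V a = ℓ, where row i of V is v_i (expressed in the standard basis). Since V is invertible (lower-triangular with 1s on the diagonal, up to permutation), solve by back-substitution:
  V =
[[1, 0, 0],
 [1, 0, 1],
 [-1, 1, 0]]
  V a = (-1, -4, -2)
Solving gives a = (-1, -3, -3).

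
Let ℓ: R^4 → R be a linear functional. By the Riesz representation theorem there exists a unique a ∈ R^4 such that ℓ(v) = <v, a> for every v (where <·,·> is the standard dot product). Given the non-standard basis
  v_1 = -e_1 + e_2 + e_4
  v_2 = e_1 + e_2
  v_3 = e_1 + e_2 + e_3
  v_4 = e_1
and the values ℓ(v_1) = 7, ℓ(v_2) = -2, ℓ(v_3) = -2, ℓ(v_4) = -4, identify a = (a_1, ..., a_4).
a = (-4, 2, 0, 1)

Write a = (a_1, ..., a_4) in the standard basis. For each basis vector v_i, ℓ(v_i) = <v_i, a> is a linear equation in the a_j's. Collect the n equations into a matrix system V a = ℓ, where row i of V is v_i (expressed in the standard basis). Since V is invertible (lower-triangular with 1s on the diagonal, up to permutation), solve by back-substitution:
  V =
[[-1, 1, 0, 1],
 [1, 1, 0, 0],
 [1, 1, 1, 0],
 [1, 0, 0, 0]]
  V a = (7, -2, -2, -4)
Solving gives a = (-4, 2, 0, 1).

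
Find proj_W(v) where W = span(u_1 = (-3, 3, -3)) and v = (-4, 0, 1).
proj_W(v) = (-1, 1, -1)

Set up U = [u_1 | ... | u_1] ∈ R^(3×1). The projector onto W = col(U) is P = U (U^T U)^(-1) U^T.
Compute U^T U =
  [27],
and U^T v = (9).
Solve U^T U · c = U^T v for the coefficients: c = (1/3). The projection is proj_W(v) = U c.
Check: (v - proj_W(v)) · u_1 = 0  (should be 0).
Result: proj_W(v) = (-1, 1, -1).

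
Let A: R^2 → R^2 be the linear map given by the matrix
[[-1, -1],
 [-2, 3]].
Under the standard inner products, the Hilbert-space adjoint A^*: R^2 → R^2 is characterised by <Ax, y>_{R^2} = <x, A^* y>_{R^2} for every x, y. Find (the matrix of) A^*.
A^* = A^T =
[[-1, -2],
 [-1, 3]]

For real matrices with standard dot products, the defining identity <Ax, y> = <x, A^* y> gives (Ax)^T y = x^T (A^*) y, i.e. x^T A^T y = x^T (A^*) y. Since this holds for all x, y, we must have A^* = A^T. Therefore
A^* =
[[-1, -2],
 [-1, 3]].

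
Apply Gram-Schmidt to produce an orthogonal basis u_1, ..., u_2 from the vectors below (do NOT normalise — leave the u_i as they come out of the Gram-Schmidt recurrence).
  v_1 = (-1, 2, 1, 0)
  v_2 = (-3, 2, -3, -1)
Orthogonal basis:
  u_1 = (-1, 2, 1, 0)
  u_2 = (-7/3, 2/3, -11/3, -1)

Apply the Gram-Schmidt recurrence
  u_1 = v_1
  u_i = v_i − Σ_{j<i} ((v_i · u_j) / (u_j · u_j)) · u_j.

Step by step this gives:
  u_1 = (-1, 2, 1, 0)
  u_2 = (-7/3, 2/3, -11/3, -1)

Orthogonality check:
  u_2 · u_1 = 0 (should be 0)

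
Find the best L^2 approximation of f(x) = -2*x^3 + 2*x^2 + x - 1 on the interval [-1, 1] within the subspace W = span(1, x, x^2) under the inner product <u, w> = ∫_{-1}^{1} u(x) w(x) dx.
g(x) = 2*x^2 - x/5 - 1

The best approximation g ∈ W is the orthogonal projection of f onto W. Writing g = a_0 + a_1 x + a_2 x^2, the coefficients solve the normal equations G · a = b where
  G_{ij} = <φ_i, φ_j> and b_i = <f, φ_i>, with φ_0 = 1, φ_1 = x, φ_2 = x^2.
G =
  [2, 0, 2/3]
  [0, 2/3, 0]
  [2/3, 0, 2/5],
b = (-2/3, -2/15, 2/15).
Solving gives a_0 = -1, a_1 = -1/5, a_2 = 2, so
  g(x) = 2*x^2 - x/5 - 1.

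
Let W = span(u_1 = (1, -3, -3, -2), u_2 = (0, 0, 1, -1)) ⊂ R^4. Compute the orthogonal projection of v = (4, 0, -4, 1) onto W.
proj_W(v) = (23/45, -23/15, -34/9, 11/9)

Set up U = [u_1 | ... | u_2] ∈ R^(4×2). The projector onto W = col(U) is P = U (U^T U)^(-1) U^T.
Compute U^T U =
  [23, -1]
  [-1, 2],
and U^T v = (14, -5).
Solve U^T U · c = U^T v for the coefficients: c = (23/45, -101/45). The projection is proj_W(v) = U c.
Check: (v - proj_W(v)) · u_1 = 0  (should be 0).
Check: (v - proj_W(v)) · u_2 = 0  (should be 0).
Result: proj_W(v) = (23/45, -23/15, -34/9, 11/9).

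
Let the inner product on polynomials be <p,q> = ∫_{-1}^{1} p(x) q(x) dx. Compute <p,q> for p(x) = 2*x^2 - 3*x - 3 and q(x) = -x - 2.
<p,q> = 34/3

Expand the product: p(x)·q(x) = -2*x^3 - x^2 + 9*x + 6.
∫_{-1}^{1} of each monomial x^k gives [2/(k+1) if k even, 0 if k odd]. Integrating term-by-term (or equivalently evaluating the antiderivative F(x) = -x^4/2 - x^3/3 + 9*x^2/2 + 6*x at the endpoints):
  F(1) − F(−1) = 29/3 − (-5/3) = 34/3.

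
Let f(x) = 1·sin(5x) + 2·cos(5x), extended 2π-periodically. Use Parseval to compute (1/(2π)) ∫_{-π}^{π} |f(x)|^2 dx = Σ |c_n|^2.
Σ |c_n|^2 = 5/2

Expand |f|^2 and use orthogonality of {sin(nx), cos(mx)} on [-π, π]:
  ∫_{-π}^{π} sin(nx)^2 dx = π, ∫ cos(mx)^2 dx = π, and cross terms integrate to 0.
So ∫_{-π}^{π} f(x)^2 dx = 1^2 · π + 2^2 · π = (1 + 4)π.
Divide by 2π: (1 + 4)/2 = 5/2.
By Parseval, this equals Σ |c_n|^2.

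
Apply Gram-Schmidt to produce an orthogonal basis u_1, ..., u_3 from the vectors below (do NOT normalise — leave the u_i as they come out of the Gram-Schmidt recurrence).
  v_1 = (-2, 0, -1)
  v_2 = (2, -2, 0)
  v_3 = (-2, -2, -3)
Orthogonal basis:
  u_1 = (-2, 0, -1)
  u_2 = (2/5, -2, -4/5)
  u_3 = (1/3, 1/3, -2/3)

Apply the Gram-Schmidt recurrence
  u_1 = v_1
  u_i = v_i − Σ_{j<i} ((v_i · u_j) / (u_j · u_j)) · u_j.

Step by step this gives:
  u_1 = (-2, 0, -1)
  u_2 = (2/5, -2, -4/5)
  u_3 = (1/3, 1/3, -2/3)

Orthogonality check:
  u_2 · u_1 = 0 (should be 0)
  u_3 · u_1 = 0 (should be 0)
  u_3 · u_2 = 0 (should be 0)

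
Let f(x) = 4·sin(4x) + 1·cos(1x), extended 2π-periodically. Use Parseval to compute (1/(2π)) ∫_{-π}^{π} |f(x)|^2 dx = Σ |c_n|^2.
Σ |c_n|^2 = 17/2

Expand |f|^2 and use orthogonality of {sin(nx), cos(mx)} on [-π, π]:
  ∫_{-π}^{π} sin(nx)^2 dx = π, ∫ cos(mx)^2 dx = π, and cross terms integrate to 0.
So ∫_{-π}^{π} f(x)^2 dx = 4^2 · π + 1^2 · π = (16 + 1)π.
Divide by 2π: (16 + 1)/2 = 17/2.
By Parseval, this equals Σ |c_n|^2.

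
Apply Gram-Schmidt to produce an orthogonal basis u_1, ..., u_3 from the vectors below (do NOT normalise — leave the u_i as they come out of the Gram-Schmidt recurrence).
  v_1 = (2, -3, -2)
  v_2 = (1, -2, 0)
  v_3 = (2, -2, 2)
Orthogonal basis:
  u_1 = (2, -3, -2)
  u_2 = (1/17, -10/17, 16/17)
  u_3 = (8/7, 4/7, 2/7)

Apply the Gram-Schmidt recurrence
  u_1 = v_1
  u_i = v_i − Σ_{j<i} ((v_i · u_j) / (u_j · u_j)) · u_j.

Step by step this gives:
  u_1 = (2, -3, -2)
  u_2 = (1/17, -10/17, 16/17)
  u_3 = (8/7, 4/7, 2/7)

Orthogonality check:
  u_2 · u_1 = 0 (should be 0)
  u_3 · u_1 = 0 (should be 0)
  u_3 · u_2 = 0 (should be 0)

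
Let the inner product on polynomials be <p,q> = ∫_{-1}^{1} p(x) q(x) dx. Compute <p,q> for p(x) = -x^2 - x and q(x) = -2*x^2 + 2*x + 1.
<p,q> = -6/5

Expand the product: p(x)·q(x) = 2*x^4 - 3*x^2 - x.
∫_{-1}^{1} of each monomial x^k gives [2/(k+1) if k even, 0 if k odd]. Integrating term-by-term (or equivalently evaluating the antiderivative F(x) = 2*x^5/5 - x^3 - x^2/2 at the endpoints):
  F(1) − F(−1) = -11/10 − (1/10) = -6/5.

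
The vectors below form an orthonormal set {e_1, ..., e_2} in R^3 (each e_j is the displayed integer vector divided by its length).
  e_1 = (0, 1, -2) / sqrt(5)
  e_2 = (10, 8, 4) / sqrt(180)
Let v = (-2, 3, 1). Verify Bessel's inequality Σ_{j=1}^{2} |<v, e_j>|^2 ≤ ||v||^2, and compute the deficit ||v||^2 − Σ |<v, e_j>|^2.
Σ |<v, e_j>|^2 = 5/9; ||v||^2 = 14; deficit = 121/9

Write each e_j = u_j / sqrt(<u_j, u_j>) where u_j is the displayed integer vector. Then <v, e_j> = <v, u_j> / sqrt(<u_j, u_j>), so |<v, e_j>|^2 = <v, u_j>^2 / <u_j, u_j>.
Coefficients: <v, e_1> = 1/sqrt(5), <v, e_2> = 8/sqrt(180).
Square and sum: Σ |<v, e_j>|^2 = 5/9.
Compute ||v||^2 = v·v = 14.
Deficit = 14 − 5/9 = 121/9 ≥ 0, confirming Bessel's inequality. (The deficit equals ||v − Σ <v,e_j> e_j||^2, the squared distance from v to span{e_j}.)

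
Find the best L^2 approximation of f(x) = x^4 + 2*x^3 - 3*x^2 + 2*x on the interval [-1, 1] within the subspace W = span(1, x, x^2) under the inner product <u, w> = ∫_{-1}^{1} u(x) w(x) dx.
g(x) = -15*x^2/7 + 16*x/5 - 3/35

The best approximation g ∈ W is the orthogonal projection of f onto W. Writing g = a_0 + a_1 x + a_2 x^2, the coefficients solve the normal equations G · a = b where
  G_{ij} = <φ_i, φ_j> and b_i = <f, φ_i>, with φ_0 = 1, φ_1 = x, φ_2 = x^2.
G =
  [2, 0, 2/3]
  [0, 2/3, 0]
  [2/3, 0, 2/5],
b = (-8/5, 32/15, -32/35).
Solving gives a_0 = -3/35, a_1 = 16/5, a_2 = -15/7, so
  g(x) = -15*x^2/7 + 16*x/5 - 3/35.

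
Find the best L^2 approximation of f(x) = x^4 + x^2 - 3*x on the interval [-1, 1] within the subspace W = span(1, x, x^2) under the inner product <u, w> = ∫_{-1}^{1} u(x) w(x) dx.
g(x) = 13*x^2/7 - 3*x - 3/35

The best approximation g ∈ W is the orthogonal projection of f onto W. Writing g = a_0 + a_1 x + a_2 x^2, the coefficients solve the normal equations G · a = b where
  G_{ij} = <φ_i, φ_j> and b_i = <f, φ_i>, with φ_0 = 1, φ_1 = x, φ_2 = x^2.
G =
  [2, 0, 2/3]
  [0, 2/3, 0]
  [2/3, 0, 2/5],
b = (16/15, -2, 24/35).
Solving gives a_0 = -3/35, a_1 = -3, a_2 = 13/7, so
  g(x) = 13*x^2/7 - 3*x - 3/35.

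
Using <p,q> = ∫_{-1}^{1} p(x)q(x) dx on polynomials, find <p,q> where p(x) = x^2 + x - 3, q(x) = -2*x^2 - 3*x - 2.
<p,q> = 178/15

Expand the product: p(x)·q(x) = -2*x^4 - 5*x^3 + x^2 + 7*x + 6.
∫_{-1}^{1} of each monomial x^k gives [2/(k+1) if k even, 0 if k odd]. Integrating term-by-term (or equivalently evaluating the antiderivative F(x) = -2*x^5/5 - 5*x^4/4 + x^3/3 + 7*x^2/2 + 6*x at the endpoints):
  F(1) − F(−1) = 491/60 − (-221/60) = 178/15.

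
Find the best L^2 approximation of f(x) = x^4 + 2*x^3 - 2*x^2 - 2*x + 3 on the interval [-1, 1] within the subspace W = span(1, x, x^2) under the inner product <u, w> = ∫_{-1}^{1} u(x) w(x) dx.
g(x) = -8*x^2/7 - 4*x/5 + 102/35

The best approximation g ∈ W is the orthogonal projection of f onto W. Writing g = a_0 + a_1 x + a_2 x^2, the coefficients solve the normal equations G · a = b where
  G_{ij} = <φ_i, φ_j> and b_i = <f, φ_i>, with φ_0 = 1, φ_1 = x, φ_2 = x^2.
G =
  [2, 0, 2/3]
  [0, 2/3, 0]
  [2/3, 0, 2/5],
b = (76/15, -8/15, 52/35).
Solving gives a_0 = 102/35, a_1 = -4/5, a_2 = -8/7, so
  g(x) = -8*x^2/7 - 4*x/5 + 102/35.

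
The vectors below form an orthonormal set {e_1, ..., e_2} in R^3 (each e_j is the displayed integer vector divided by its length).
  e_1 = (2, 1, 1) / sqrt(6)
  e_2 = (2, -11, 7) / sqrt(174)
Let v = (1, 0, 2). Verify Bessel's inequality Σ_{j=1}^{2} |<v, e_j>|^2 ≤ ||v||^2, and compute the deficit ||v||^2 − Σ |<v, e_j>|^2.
Σ |<v, e_j>|^2 = 120/29; ||v||^2 = 5; deficit = 25/29

Write each e_j = u_j / sqrt(<u_j, u_j>) where u_j is the displayed integer vector. Then <v, e_j> = <v, u_j> / sqrt(<u_j, u_j>), so |<v, e_j>|^2 = <v, u_j>^2 / <u_j, u_j>.
Coefficients: <v, e_1> = 4/sqrt(6), <v, e_2> = 16/sqrt(174).
Square and sum: Σ |<v, e_j>|^2 = 120/29.
Compute ||v||^2 = v·v = 5.
Deficit = 5 − 120/29 = 25/29 ≥ 0, confirming Bessel's inequality. (The deficit equals ||v − Σ <v,e_j> e_j||^2, the squared distance from v to span{e_j}.)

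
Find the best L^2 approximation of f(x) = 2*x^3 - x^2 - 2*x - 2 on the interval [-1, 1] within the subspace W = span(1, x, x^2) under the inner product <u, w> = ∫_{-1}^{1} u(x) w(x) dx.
g(x) = -x^2 - 4*x/5 - 2

The best approximation g ∈ W is the orthogonal projection of f onto W. Writing g = a_0 + a_1 x + a_2 x^2, the coefficients solve the normal equations G · a = b where
  G_{ij} = <φ_i, φ_j> and b_i = <f, φ_i>, with φ_0 = 1, φ_1 = x, φ_2 = x^2.
G =
  [2, 0, 2/3]
  [0, 2/3, 0]
  [2/3, 0, 2/5],
b = (-14/3, -8/15, -26/15).
Solving gives a_0 = -2, a_1 = -4/5, a_2 = -1, so
  g(x) = -x^2 - 4*x/5 - 2.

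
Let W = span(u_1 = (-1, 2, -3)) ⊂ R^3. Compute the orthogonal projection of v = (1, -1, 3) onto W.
proj_W(v) = (6/7, -12/7, 18/7)

Set up U = [u_1 | ... | u_1] ∈ R^(3×1). The projector onto W = col(U) is P = U (U^T U)^(-1) U^T.
Compute U^T U =
  [14],
and U^T v = (-12).
Solve U^T U · c = U^T v for the coefficients: c = (-6/7). The projection is proj_W(v) = U c.
Check: (v - proj_W(v)) · u_1 = 0  (should be 0).
Result: proj_W(v) = (6/7, -12/7, 18/7).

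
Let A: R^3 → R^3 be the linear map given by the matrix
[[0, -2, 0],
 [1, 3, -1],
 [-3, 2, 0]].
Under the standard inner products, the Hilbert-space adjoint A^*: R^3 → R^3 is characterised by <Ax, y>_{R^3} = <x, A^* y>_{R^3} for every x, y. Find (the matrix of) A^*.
A^* = A^T =
[[0, 1, -3],
 [-2, 3, 2],
 [0, -1, 0]]

For real matrices with standard dot products, the defining identity <Ax, y> = <x, A^* y> gives (Ax)^T y = x^T (A^*) y, i.e. x^T A^T y = x^T (A^*) y. Since this holds for all x, y, we must have A^* = A^T. Therefore
A^* =
[[0, 1, -3],
 [-2, 3, 2],
 [0, -1, 0]].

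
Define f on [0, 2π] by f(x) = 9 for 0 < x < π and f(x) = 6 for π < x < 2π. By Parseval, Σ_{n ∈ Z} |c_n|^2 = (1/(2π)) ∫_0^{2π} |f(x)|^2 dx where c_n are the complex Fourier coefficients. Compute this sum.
Σ |c_n|^2 = 117/2

Parseval equates the L^2 energy of f (normalised by 1/(2π)) with the ℓ^2 sum of its Fourier coefficients: (1/(2π)) ∫_0^{2π} |f|^2 = Σ |c_n|^2.
Compute the left side: (1/(2π)) [∫_0^π 9^2 dx + ∫_π^{2π} 6^2 dx] = (1/(2π)) · (81π + 36π) = (81 + 36)/2 = 117/2.
So Σ_{n ∈ Z} |c_n|^2 = 117/2.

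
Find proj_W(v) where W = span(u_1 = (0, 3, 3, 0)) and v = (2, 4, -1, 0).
proj_W(v) = (0, 3/2, 3/2, 0)

Set up U = [u_1 | ... | u_1] ∈ R^(4×1). The projector onto W = col(U) is P = U (U^T U)^(-1) U^T.
Compute U^T U =
  [18],
and U^T v = (9).
Solve U^T U · c = U^T v for the coefficients: c = (1/2). The projection is proj_W(v) = U c.
Check: (v - proj_W(v)) · u_1 = 0  (should be 0).
Result: proj_W(v) = (0, 3/2, 3/2, 0).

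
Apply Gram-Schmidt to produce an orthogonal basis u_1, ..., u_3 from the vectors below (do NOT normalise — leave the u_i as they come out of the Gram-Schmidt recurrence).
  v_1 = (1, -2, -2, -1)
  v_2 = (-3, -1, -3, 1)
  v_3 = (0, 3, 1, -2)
Orthogonal basis:
  u_1 = (1, -2, -2, -1)
  u_2 = (-17/5, -1/5, -11/5, 7/5)
  u_3 = (-10/23, 40/23, -20/23, -50/23)

Apply the Gram-Schmidt recurrence
  u_1 = v_1
  u_i = v_i − Σ_{j<i} ((v_i · u_j) / (u_j · u_j)) · u_j.

Step by step this gives:
  u_1 = (1, -2, -2, -1)
  u_2 = (-17/5, -1/5, -11/5, 7/5)
  u_3 = (-10/23, 40/23, -20/23, -50/23)

Orthogonality check:
  u_2 · u_1 = 0 (should be 0)
  u_3 · u_1 = 0 (should be 0)
  u_3 · u_2 = 0 (should be 0)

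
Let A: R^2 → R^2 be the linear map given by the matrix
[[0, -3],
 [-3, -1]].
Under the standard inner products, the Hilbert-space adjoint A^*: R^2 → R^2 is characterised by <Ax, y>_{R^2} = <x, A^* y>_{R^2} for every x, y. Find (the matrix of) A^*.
A^* = A^T =
[[0, -3],
 [-3, -1]]

For real matrices with standard dot products, the defining identity <Ax, y> = <x, A^* y> gives (Ax)^T y = x^T (A^*) y, i.e. x^T A^T y = x^T (A^*) y. Since this holds for all x, y, we must have A^* = A^T. Therefore
A^* =
[[0, -3],
 [-3, -1]].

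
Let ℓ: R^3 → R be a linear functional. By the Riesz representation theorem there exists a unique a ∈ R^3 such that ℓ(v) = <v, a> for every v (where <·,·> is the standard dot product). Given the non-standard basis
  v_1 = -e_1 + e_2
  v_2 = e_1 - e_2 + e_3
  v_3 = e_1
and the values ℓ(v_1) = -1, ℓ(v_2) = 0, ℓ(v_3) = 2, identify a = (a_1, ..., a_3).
a = (2, 1, -1)

Write a = (a_1, ..., a_3) in the standard basis. For each basis vector v_i, ℓ(v_i) = <v_i, a> is a linear equation in the a_j's. Collect the n equations into a matrix system V a = ℓ, where row i of V is v_i (expressed in the standard basis). Since V is invertible (lower-triangular with 1s on the diagonal, up to permutation), solve by back-substitution:
  V =
[[-1, 1, 0],
 [1, -1, 1],
 [1, 0, 0]]
  V a = (-1, 0, 2)
Solving gives a = (2, 1, -1).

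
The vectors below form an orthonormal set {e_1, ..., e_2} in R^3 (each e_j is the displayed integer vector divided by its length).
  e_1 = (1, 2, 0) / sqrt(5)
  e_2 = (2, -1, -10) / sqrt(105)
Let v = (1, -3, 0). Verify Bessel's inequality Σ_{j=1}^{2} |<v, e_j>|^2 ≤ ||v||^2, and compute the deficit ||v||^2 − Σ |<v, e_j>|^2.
Σ |<v, e_j>|^2 = 110/21; ||v||^2 = 10; deficit = 100/21

Write each e_j = u_j / sqrt(<u_j, u_j>) where u_j is the displayed integer vector. Then <v, e_j> = <v, u_j> / sqrt(<u_j, u_j>), so |<v, e_j>|^2 = <v, u_j>^2 / <u_j, u_j>.
Coefficients: <v, e_1> = -5/sqrt(5), <v, e_2> = 5/sqrt(105).
Square and sum: Σ |<v, e_j>|^2 = 110/21.
Compute ||v||^2 = v·v = 10.
Deficit = 10 − 110/21 = 100/21 ≥ 0, confirming Bessel's inequality. (The deficit equals ||v − Σ <v,e_j> e_j||^2, the squared distance from v to span{e_j}.)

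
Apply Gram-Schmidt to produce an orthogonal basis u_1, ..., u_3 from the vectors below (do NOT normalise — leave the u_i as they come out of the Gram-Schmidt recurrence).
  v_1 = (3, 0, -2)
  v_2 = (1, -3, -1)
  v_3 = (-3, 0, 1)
Orthogonal basis:
  u_1 = (3, 0, -2)
  u_2 = (-2/13, -3, -3/13)
  u_3 = (-27/59, 9/118, -81/118)

Apply the Gram-Schmidt recurrence
  u_1 = v_1
  u_i = v_i − Σ_{j<i} ((v_i · u_j) / (u_j · u_j)) · u_j.

Step by step this gives:
  u_1 = (3, 0, -2)
  u_2 = (-2/13, -3, -3/13)
  u_3 = (-27/59, 9/118, -81/118)

Orthogonality check:
  u_2 · u_1 = 0 (should be 0)
  u_3 · u_1 = 0 (should be 0)
  u_3 · u_2 = 0 (should be 0)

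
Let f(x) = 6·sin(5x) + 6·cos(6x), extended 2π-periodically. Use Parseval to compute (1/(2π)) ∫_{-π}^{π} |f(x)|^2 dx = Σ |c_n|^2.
Σ |c_n|^2 = 36

Expand |f|^2 and use orthogonality of {sin(nx), cos(mx)} on [-π, π]:
  ∫_{-π}^{π} sin(nx)^2 dx = π, ∫ cos(mx)^2 dx = π, and cross terms integrate to 0.
So ∫_{-π}^{π} f(x)^2 dx = 6^2 · π + 6^2 · π = (36 + 36)π.
Divide by 2π: (36 + 36)/2 = 36.
By Parseval, this equals Σ |c_n|^2.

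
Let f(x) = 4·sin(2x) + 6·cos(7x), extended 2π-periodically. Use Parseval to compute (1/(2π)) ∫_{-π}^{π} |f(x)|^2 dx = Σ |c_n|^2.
Σ |c_n|^2 = 26

Expand |f|^2 and use orthogonality of {sin(nx), cos(mx)} on [-π, π]:
  ∫_{-π}^{π} sin(nx)^2 dx = π, ∫ cos(mx)^2 dx = π, and cross terms integrate to 0.
So ∫_{-π}^{π} f(x)^2 dx = 4^2 · π + 6^2 · π = (16 + 36)π.
Divide by 2π: (16 + 36)/2 = 26.
By Parseval, this equals Σ |c_n|^2.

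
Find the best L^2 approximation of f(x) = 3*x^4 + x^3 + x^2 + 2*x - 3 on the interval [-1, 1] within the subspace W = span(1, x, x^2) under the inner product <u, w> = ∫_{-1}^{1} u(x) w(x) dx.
g(x) = 25*x^2/7 + 13*x/5 - 114/35

The best approximation g ∈ W is the orthogonal projection of f onto W. Writing g = a_0 + a_1 x + a_2 x^2, the coefficients solve the normal equations G · a = b where
  G_{ij} = <φ_i, φ_j> and b_i = <f, φ_i>, with φ_0 = 1, φ_1 = x, φ_2 = x^2.
G =
  [2, 0, 2/3]
  [0, 2/3, 0]
  [2/3, 0, 2/5],
b = (-62/15, 26/15, -26/35).
Solving gives a_0 = -114/35, a_1 = 13/5, a_2 = 25/7, so
  g(x) = 25*x^2/7 + 13*x/5 - 114/35.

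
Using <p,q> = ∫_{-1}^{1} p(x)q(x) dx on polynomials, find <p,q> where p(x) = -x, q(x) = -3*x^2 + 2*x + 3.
<p,q> = -4/3

Expand the product: p(x)·q(x) = 3*x^3 - 2*x^2 - 3*x.
∫_{-1}^{1} of each monomial x^k gives [2/(k+1) if k even, 0 if k odd]. Integrating term-by-term (or equivalently evaluating the antiderivative F(x) = 3*x^4/4 - 2*x^3/3 - 3*x^2/2 at the endpoints):
  F(1) − F(−1) = -17/12 − (-1/12) = -4/3.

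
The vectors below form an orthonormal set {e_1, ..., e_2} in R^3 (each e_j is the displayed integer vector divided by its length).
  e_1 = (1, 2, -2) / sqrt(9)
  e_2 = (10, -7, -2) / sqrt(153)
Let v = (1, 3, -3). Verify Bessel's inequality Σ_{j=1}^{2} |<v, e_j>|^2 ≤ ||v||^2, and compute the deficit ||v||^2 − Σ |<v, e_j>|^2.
Σ |<v, e_j>|^2 = 322/17; ||v||^2 = 19; deficit = 1/17

Write each e_j = u_j / sqrt(<u_j, u_j>) where u_j is the displayed integer vector. Then <v, e_j> = <v, u_j> / sqrt(<u_j, u_j>), so |<v, e_j>|^2 = <v, u_j>^2 / <u_j, u_j>.
Coefficients: <v, e_1> = 13/sqrt(9), <v, e_2> = -5/sqrt(153).
Square and sum: Σ |<v, e_j>|^2 = 322/17.
Compute ||v||^2 = v·v = 19.
Deficit = 19 − 322/17 = 1/17 ≥ 0, confirming Bessel's inequality. (The deficit equals ||v − Σ <v,e_j> e_j||^2, the squared distance from v to span{e_j}.)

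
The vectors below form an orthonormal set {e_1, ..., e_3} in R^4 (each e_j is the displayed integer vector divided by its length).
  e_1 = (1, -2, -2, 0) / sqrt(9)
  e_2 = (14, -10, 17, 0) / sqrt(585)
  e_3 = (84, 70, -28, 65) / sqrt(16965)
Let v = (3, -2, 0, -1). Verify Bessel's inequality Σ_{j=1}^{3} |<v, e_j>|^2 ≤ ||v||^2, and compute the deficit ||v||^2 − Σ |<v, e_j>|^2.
Σ |<v, e_j>|^2 = 3170/261; ||v||^2 = 14; deficit = 484/261

Write each e_j = u_j / sqrt(<u_j, u_j>) where u_j is the displayed integer vector. Then <v, e_j> = <v, u_j> / sqrt(<u_j, u_j>), so |<v, e_j>|^2 = <v, u_j>^2 / <u_j, u_j>.
Coefficients: <v, e_1> = 7/sqrt(9), <v, e_2> = 62/sqrt(585), <v, e_3> = 47/sqrt(16965).
Square and sum: Σ |<v, e_j>|^2 = 3170/261.
Compute ||v||^2 = v·v = 14.
Deficit = 14 − 3170/261 = 484/261 ≥ 0, confirming Bessel's inequality. (The deficit equals ||v − Σ <v,e_j> e_j||^2, the squared distance from v to span{e_j}.)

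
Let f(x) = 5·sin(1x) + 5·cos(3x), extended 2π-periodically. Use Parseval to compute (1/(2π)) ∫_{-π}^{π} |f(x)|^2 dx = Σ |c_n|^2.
Σ |c_n|^2 = 25

Expand |f|^2 and use orthogonality of {sin(nx), cos(mx)} on [-π, π]:
  ∫_{-π}^{π} sin(nx)^2 dx = π, ∫ cos(mx)^2 dx = π, and cross terms integrate to 0.
So ∫_{-π}^{π} f(x)^2 dx = 5^2 · π + 5^2 · π = (25 + 25)π.
Divide by 2π: (25 + 25)/2 = 25.
By Parseval, this equals Σ |c_n|^2.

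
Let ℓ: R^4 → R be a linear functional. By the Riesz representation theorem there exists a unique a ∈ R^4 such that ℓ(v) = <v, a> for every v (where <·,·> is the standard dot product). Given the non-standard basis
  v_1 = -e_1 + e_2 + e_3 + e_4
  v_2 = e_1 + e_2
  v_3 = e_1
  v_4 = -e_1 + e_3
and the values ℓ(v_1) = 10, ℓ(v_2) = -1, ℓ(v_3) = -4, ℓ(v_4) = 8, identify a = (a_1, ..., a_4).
a = (-4, 3, 4, -1)

Write a = (a_1, ..., a_4) in the standard basis. For each basis vector v_i, ℓ(v_i) = <v_i, a> is a linear equation in the a_j's. Collect the n equations into a matrix system V a = ℓ, where row i of V is v_i (expressed in the standard basis). Since V is invertible (lower-triangular with 1s on the diagonal, up to permutation), solve by back-substitution:
  V =
[[-1, 1, 1, 1],
 [1, 1, 0, 0],
 [1, 0, 0, 0],
 [-1, 0, 1, 0]]
  V a = (10, -1, -4, 8)
Solving gives a = (-4, 3, 4, -1).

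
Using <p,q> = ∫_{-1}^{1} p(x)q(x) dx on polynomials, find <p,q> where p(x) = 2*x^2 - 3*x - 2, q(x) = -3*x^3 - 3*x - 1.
<p,q> = 184/15

Expand the product: p(x)·q(x) = -6*x^5 + 9*x^4 + 7*x^2 + 9*x + 2.
∫_{-1}^{1} of each monomial x^k gives [2/(k+1) if k even, 0 if k odd]. Integrating term-by-term (or equivalently evaluating the antiderivative F(x) = -x^6 + 9*x^5/5 + 7*x^3/3 + 9*x^2/2 + 2*x at the endpoints):
  F(1) − F(−1) = 289/30 − (-79/30) = 184/15.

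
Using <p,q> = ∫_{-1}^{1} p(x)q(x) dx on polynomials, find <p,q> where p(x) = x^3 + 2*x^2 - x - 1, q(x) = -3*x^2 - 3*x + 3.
<p,q> = -8/5

Expand the product: p(x)·q(x) = -3*x^5 - 9*x^4 + 12*x^2 - 3.
∫_{-1}^{1} of each monomial x^k gives [2/(k+1) if k even, 0 if k odd]. Integrating term-by-term (or equivalently evaluating the antiderivative F(x) = -x^6/2 - 9*x^5/5 + 4*x^3 - 3*x at the endpoints):
  F(1) − F(−1) = -13/10 − (3/10) = -8/5.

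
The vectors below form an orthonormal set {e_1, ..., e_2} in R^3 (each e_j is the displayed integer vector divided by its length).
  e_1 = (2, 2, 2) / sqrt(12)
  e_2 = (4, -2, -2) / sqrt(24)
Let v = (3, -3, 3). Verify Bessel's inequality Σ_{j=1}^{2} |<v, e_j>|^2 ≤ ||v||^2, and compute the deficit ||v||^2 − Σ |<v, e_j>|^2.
Σ |<v, e_j>|^2 = 9; ||v||^2 = 27; deficit = 18

Write each e_j = u_j / sqrt(<u_j, u_j>) where u_j is the displayed integer vector. Then <v, e_j> = <v, u_j> / sqrt(<u_j, u_j>), so |<v, e_j>|^2 = <v, u_j>^2 / <u_j, u_j>.
Coefficients: <v, e_1> = 6/sqrt(12), <v, e_2> = 12/sqrt(24).
Square and sum: Σ |<v, e_j>|^2 = 9.
Compute ||v||^2 = v·v = 27.
Deficit = 27 − 9 = 18 ≥ 0, confirming Bessel's inequality. (The deficit equals ||v − Σ <v,e_j> e_j||^2, the squared distance from v to span{e_j}.)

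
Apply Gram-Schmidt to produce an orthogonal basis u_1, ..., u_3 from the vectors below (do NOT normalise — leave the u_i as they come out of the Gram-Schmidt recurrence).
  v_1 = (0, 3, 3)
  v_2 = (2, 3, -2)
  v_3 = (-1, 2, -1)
Orthogonal basis:
  u_1 = (0, 3, 3)
  u_2 = (2, 5/2, -5/2)
  u_3 = (-5/3, 2/3, -2/3)

Apply the Gram-Schmidt recurrence
  u_1 = v_1
  u_i = v_i − Σ_{j<i} ((v_i · u_j) / (u_j · u_j)) · u_j.

Step by step this gives:
  u_1 = (0, 3, 3)
  u_2 = (2, 5/2, -5/2)
  u_3 = (-5/3, 2/3, -2/3)

Orthogonality check:
  u_2 · u_1 = 0 (should be 0)
  u_3 · u_1 = 0 (should be 0)
  u_3 · u_2 = 0 (should be 0)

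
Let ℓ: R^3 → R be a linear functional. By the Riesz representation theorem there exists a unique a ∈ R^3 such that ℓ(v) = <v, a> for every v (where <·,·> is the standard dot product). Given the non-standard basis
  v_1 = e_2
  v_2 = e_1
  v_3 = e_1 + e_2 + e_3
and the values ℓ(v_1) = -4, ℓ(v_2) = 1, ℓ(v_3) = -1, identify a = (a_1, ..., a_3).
a = (1, -4, 2)

Write a = (a_1, ..., a_3) in the standard basis. For each basis vector v_i, ℓ(v_i) = <v_i, a> is a linear equation in the a_j's. Collect the n equations into a matrix system V a = ℓ, where row i of V is v_i (expressed in the standard basis). Since V is invertible (lower-triangular with 1s on the diagonal, up to permutation), solve by back-substitution:
  V =
[[0, 1, 0],
 [1, 0, 0],
 [1, 1, 1]]
  V a = (-4, 1, -1)
Solving gives a = (1, -4, 2).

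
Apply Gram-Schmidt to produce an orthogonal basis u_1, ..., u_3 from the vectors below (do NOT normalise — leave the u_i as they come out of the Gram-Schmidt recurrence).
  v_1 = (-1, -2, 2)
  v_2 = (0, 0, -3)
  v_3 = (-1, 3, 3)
Orthogonal basis:
  u_1 = (-1, -2, 2)
  u_2 = (-2/3, -4/3, -5/3)
  u_3 = (-2, 1, 0)

Apply the Gram-Schmidt recurrence
  u_1 = v_1
  u_i = v_i − Σ_{j<i} ((v_i · u_j) / (u_j · u_j)) · u_j.

Step by step this gives:
  u_1 = (-1, -2, 2)
  u_2 = (-2/3, -4/3, -5/3)
  u_3 = (-2, 1, 0)

Orthogonality check:
  u_2 · u_1 = 0 (should be 0)
  u_3 · u_1 = 0 (should be 0)
  u_3 · u_2 = 0 (should be 0)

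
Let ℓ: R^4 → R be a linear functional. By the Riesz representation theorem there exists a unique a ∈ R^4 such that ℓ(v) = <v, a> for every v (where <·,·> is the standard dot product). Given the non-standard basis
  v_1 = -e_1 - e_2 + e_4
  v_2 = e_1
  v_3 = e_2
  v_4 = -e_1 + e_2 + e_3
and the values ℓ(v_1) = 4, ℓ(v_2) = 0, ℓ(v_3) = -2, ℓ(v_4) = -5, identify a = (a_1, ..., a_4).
a = (0, -2, -3, 2)

Write a = (a_1, ..., a_4) in the standard basis. For each basis vector v_i, ℓ(v_i) = <v_i, a> is a linear equation in the a_j's. Collect the n equations into a matrix system V a = ℓ, where row i of V is v_i (expressed in the standard basis). Since V is invertible (lower-triangular with 1s on the diagonal, up to permutation), solve by back-substitution:
  V =
[[-1, -1, 0, 1],
 [1, 0, 0, 0],
 [0, 1, 0, 0],
 [-1, 1, 1, 0]]
  V a = (4, 0, -2, -5)
Solving gives a = (0, -2, -3, 2).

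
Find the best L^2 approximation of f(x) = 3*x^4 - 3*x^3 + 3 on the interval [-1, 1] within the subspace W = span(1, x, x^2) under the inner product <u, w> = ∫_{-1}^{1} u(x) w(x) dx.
g(x) = 18*x^2/7 - 9*x/5 + 96/35

The best approximation g ∈ W is the orthogonal projection of f onto W. Writing g = a_0 + a_1 x + a_2 x^2, the coefficients solve the normal equations G · a = b where
  G_{ij} = <φ_i, φ_j> and b_i = <f, φ_i>, with φ_0 = 1, φ_1 = x, φ_2 = x^2.
G =
  [2, 0, 2/3]
  [0, 2/3, 0]
  [2/3, 0, 2/5],
b = (36/5, -6/5, 20/7).
Solving gives a_0 = 96/35, a_1 = -9/5, a_2 = 18/7, so
  g(x) = 18*x^2/7 - 9*x/5 + 96/35.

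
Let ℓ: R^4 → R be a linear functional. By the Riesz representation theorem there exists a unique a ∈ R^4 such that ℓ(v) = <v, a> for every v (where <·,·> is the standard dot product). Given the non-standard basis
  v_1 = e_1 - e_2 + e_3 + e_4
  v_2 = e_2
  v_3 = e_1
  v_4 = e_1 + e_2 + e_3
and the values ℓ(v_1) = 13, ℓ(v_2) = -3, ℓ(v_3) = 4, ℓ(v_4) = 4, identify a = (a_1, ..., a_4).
a = (4, -3, 3, 3)

Write a = (a_1, ..., a_4) in the standard basis. For each basis vector v_i, ℓ(v_i) = <v_i, a> is a linear equation in the a_j's. Collect the n equations into a matrix system V a = ℓ, where row i of V is v_i (expressed in the standard basis). Since V is invertible (lower-triangular with 1s on the diagonal, up to permutation), solve by back-substitution:
  V =
[[1, -1, 1, 1],
 [0, 1, 0, 0],
 [1, 0, 0, 0],
 [1, 1, 1, 0]]
  V a = (13, -3, 4, 4)
Solving gives a = (4, -3, 3, 3).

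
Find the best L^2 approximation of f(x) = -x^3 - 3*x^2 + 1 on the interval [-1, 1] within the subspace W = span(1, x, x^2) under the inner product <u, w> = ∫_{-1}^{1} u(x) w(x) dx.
g(x) = -3*x^2 - 3*x/5 + 1

The best approximation g ∈ W is the orthogonal projection of f onto W. Writing g = a_0 + a_1 x + a_2 x^2, the coefficients solve the normal equations G · a = b where
  G_{ij} = <φ_i, φ_j> and b_i = <f, φ_i>, with φ_0 = 1, φ_1 = x, φ_2 = x^2.
G =
  [2, 0, 2/3]
  [0, 2/3, 0]
  [2/3, 0, 2/5],
b = (0, -2/5, -8/15).
Solving gives a_0 = 1, a_1 = -3/5, a_2 = -3, so
  g(x) = -3*x^2 - 3*x/5 + 1.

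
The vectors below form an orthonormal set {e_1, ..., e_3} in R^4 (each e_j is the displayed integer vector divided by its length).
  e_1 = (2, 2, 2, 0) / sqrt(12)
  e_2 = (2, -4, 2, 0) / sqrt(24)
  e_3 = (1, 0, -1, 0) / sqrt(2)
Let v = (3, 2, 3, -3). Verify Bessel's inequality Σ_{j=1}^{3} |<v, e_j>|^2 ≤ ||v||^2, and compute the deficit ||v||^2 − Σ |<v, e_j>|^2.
Σ |<v, e_j>|^2 = 22; ||v||^2 = 31; deficit = 9

Write each e_j = u_j / sqrt(<u_j, u_j>) where u_j is the displayed integer vector. Then <v, e_j> = <v, u_j> / sqrt(<u_j, u_j>), so |<v, e_j>|^2 = <v, u_j>^2 / <u_j, u_j>.
Coefficients: <v, e_1> = 16/sqrt(12), <v, e_2> = 4/sqrt(24), <v, e_3> = 0/sqrt(2).
Square and sum: Σ |<v, e_j>|^2 = 22.
Compute ||v||^2 = v·v = 31.
Deficit = 31 − 22 = 9 ≥ 0, confirming Bessel's inequality. (The deficit equals ||v − Σ <v,e_j> e_j||^2, the squared distance from v to span{e_j}.)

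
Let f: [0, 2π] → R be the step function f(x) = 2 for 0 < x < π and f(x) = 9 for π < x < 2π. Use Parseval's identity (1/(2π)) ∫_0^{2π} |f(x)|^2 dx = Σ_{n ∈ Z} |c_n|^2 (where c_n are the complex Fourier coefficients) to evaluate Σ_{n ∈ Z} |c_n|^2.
Σ |c_n|^2 = 85/2

Parseval equates the L^2 energy of f (normalised by 1/(2π)) with the ℓ^2 sum of its Fourier coefficients: (1/(2π)) ∫_0^{2π} |f|^2 = Σ |c_n|^2.
Compute the left side: (1/(2π)) [∫_0^π 2^2 dx + ∫_π^{2π} 9^2 dx] = (1/(2π)) · (4π + 81π) = (4 + 81)/2 = 85/2.
So Σ_{n ∈ Z} |c_n|^2 = 85/2.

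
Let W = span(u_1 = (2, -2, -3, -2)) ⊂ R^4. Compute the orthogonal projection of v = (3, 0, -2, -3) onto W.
proj_W(v) = (12/7, -12/7, -18/7, -12/7)

Set up U = [u_1 | ... | u_1] ∈ R^(4×1). The projector onto W = col(U) is P = U (U^T U)^(-1) U^T.
Compute U^T U =
  [21],
and U^T v = (18).
Solve U^T U · c = U^T v for the coefficients: c = (6/7). The projection is proj_W(v) = U c.
Check: (v - proj_W(v)) · u_1 = 0  (should be 0).
Result: proj_W(v) = (12/7, -12/7, -18/7, -12/7).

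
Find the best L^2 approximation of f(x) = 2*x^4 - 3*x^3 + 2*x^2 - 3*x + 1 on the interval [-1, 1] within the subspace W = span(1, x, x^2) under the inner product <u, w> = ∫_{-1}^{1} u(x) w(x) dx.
g(x) = 26*x^2/7 - 24*x/5 + 29/35

The best approximation g ∈ W is the orthogonal projection of f onto W. Writing g = a_0 + a_1 x + a_2 x^2, the coefficients solve the normal equations G · a = b where
  G_{ij} = <φ_i, φ_j> and b_i = <f, φ_i>, with φ_0 = 1, φ_1 = x, φ_2 = x^2.
G =
  [2, 0, 2/3]
  [0, 2/3, 0]
  [2/3, 0, 2/5],
b = (62/15, -16/5, 214/105).
Solving gives a_0 = 29/35, a_1 = -24/5, a_2 = 26/7, so
  g(x) = 26*x^2/7 - 24*x/5 + 29/35.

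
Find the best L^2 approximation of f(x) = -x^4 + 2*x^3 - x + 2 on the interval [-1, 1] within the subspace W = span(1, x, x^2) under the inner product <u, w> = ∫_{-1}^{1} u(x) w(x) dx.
g(x) = -6*x^2/7 + x/5 + 73/35

The best approximation g ∈ W is the orthogonal projection of f onto W. Writing g = a_0 + a_1 x + a_2 x^2, the coefficients solve the normal equations G · a = b where
  G_{ij} = <φ_i, φ_j> and b_i = <f, φ_i>, with φ_0 = 1, φ_1 = x, φ_2 = x^2.
G =
  [2, 0, 2/3]
  [0, 2/3, 0]
  [2/3, 0, 2/5],
b = (18/5, 2/15, 22/21).
Solving gives a_0 = 73/35, a_1 = 1/5, a_2 = -6/7, so
  g(x) = -6*x^2/7 + x/5 + 73/35.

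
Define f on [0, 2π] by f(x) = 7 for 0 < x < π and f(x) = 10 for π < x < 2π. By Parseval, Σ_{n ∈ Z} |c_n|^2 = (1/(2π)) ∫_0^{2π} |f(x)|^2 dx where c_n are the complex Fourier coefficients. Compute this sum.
Σ |c_n|^2 = 149/2

Parseval equates the L^2 energy of f (normalised by 1/(2π)) with the ℓ^2 sum of its Fourier coefficients: (1/(2π)) ∫_0^{2π} |f|^2 = Σ |c_n|^2.
Compute the left side: (1/(2π)) [∫_0^π 7^2 dx + ∫_π^{2π} 10^2 dx] = (1/(2π)) · (49π + 100π) = (49 + 100)/2 = 149/2.
So Σ_{n ∈ Z} |c_n|^2 = 149/2.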